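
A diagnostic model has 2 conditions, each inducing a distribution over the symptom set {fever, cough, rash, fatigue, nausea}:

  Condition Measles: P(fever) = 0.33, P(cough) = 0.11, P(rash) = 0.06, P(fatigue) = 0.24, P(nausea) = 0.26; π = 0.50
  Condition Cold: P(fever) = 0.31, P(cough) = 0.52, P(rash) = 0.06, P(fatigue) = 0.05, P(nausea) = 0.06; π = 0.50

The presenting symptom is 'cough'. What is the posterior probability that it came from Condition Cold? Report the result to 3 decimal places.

0.825

Apply Bayes' rule: the posterior for each component is proportional to its prior times its likelihood at x.
Component likelihoods at x = 'cough':
  f_Measles = P(cough | comp) = 0.11
  f_Cold = P(cough | comp) = 0.52
Multiply by the mixture weights:
  π_Measles·f_Measles = 0.50 × 0.11 = 0.055
  π_Cold·f_Cold = 0.50 × 0.52 = 0.26
Normaliser: 0.055 + 0.26 = 0.315
P(Condition Cold | x) = 0.26 / 0.315 ≈ 0.825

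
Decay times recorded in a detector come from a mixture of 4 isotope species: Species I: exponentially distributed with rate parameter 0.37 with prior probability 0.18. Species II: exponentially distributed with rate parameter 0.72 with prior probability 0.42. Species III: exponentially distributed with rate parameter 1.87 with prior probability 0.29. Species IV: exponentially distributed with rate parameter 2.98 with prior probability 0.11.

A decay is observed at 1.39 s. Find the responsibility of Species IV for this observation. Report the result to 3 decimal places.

Apply Bayes' rule: the posterior for each component is proportional to its prior times its likelihood at x.
Evaluate each component's likelihood at the observed value:
  p_I = 0.37·e^(−0.37·1.39) = 0.37·e^(−0.5143) = 0.22123
  p_II = 0.72·e^(−0.72·1.39) = 0.72·e^(−1.0008) = 0.264661
  p_III = 1.87·e^(−1.87·1.39) = 1.87·e^(−2.5993) = 0.138989
  p_IV = 2.98·e^(−2.98·1.39) = 2.98·e^(−4.1422) = 0.0473458
Prior × likelihood for each component:
  P(Z=I)·p_I = 0.18 × 0.22123 = 0.0398214
  P(Z=II)·p_II = 0.42 × 0.264661 = 0.111158
  P(Z=III)·p_III = 0.29 × 0.138989 = 0.0403068
  P(Z=IV)·p_IV = 0.11 × 0.0473458 = 0.00520804
Evidence: 0.0398214 + 0.111158 + 0.0403068 + 0.00520804 = 0.196494
So the posterior for Species IV is 0.00520804 / 0.196494 ≈ 0.027.

0.027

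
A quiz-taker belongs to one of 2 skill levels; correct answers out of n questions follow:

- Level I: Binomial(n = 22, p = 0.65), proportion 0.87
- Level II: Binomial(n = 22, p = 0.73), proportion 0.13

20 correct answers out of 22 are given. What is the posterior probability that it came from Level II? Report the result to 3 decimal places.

0.475

Apply Bayes' rule: the posterior for each component is proportional to its prior times its likelihood at x.
Evaluate each component's likelihood at the observed value:
  L_I = C(22,20)·0.65^20·0.35^2 = 231·0.000181245·0.1225 = 0.00512879
  L_II = C(22,20)·0.73^20·0.27^2 = 231·0.00184696·0.0729 = 0.0311026
Prior × likelihood for each component:
  P(Z=I)·L_I = 0.87 × 0.00512879 = 0.00446205
  P(Z=II)·L_II = 0.13 × 0.0311026 = 0.00404334
Normaliser: 0.00446205 + 0.00404334 = 0.00850539
Responsibility of Level II: 0.00404334 / 0.00850539 ≈ 0.475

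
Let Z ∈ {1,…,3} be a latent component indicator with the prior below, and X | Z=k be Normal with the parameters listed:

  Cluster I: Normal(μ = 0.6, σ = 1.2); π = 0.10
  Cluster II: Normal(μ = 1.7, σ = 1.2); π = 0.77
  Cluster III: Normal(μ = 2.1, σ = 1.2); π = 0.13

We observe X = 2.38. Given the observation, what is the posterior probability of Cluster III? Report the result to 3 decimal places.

0.155

The responsibility of component k is w_k f_k(x) divided by Σ_j w_j f_j(x).
Component likelihoods at x = 2.38:
  f_I = 0.110648
  f_II = 0.283139
  f_III = 0.323524
Unnormalised posteriors:
  w_I·f_I = 0.10 × 0.110648 = 0.0110648
  w_II·f_II = 0.77 × 0.283139 = 0.218017
  w_III·f_III = 0.13 × 0.323524 = 0.0420581
Normaliser: 0.0110648 + 0.218017 + 0.0420581 = 0.27114
P(Cluster III | data) = 0.0420581 / 0.27114 ≈ 0.155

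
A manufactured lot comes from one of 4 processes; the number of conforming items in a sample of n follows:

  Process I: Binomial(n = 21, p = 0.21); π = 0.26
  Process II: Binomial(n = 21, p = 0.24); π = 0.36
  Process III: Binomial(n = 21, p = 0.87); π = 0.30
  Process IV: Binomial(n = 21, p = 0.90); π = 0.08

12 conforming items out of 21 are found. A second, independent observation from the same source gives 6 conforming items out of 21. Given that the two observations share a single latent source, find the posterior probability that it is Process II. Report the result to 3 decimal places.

0.858

The responsibility of component k is P(Z=k) f_k(x) divided by Σ_j P(Z=j) f_j(x).
Since both observations come from the same component, the likelihood for component k is f_k(x₁)·f_k(x₂).
  p_I = [C(21,12)·0.21^12·0.79^9 = 293930·7.35583e-09·0.119852 = 0.000259131] × [0.135592] = 3.51361e-05
  p_II = [C(21,12)·0.24^12·0.76^9 = 293930·3.65203e-08·0.0845906 = 0.000908032] × [0.169038] = 0.000153491
  p_III = [C(21,12)·0.87^12·0.13^9 = 293930·0.188032·1.06045e-08 = 0.000586091] × [1.20442e-09] = 7.05899e-13
  p_IV = [C(21,12)·0.90^12·0.10^9 = 293930·0.28243·1e-09 = 8.30145e-05] × [2.88381e-11] = 2.39398e-15
Multiply by the mixture weights:
  P(Z=I)·p_I = 0.26 × 3.51361e-05 = 9.13538e-06
  P(Z=II)·p_II = 0.36 × 0.000153491 = 5.52569e-05
  P(Z=III)·p_III = 0.30 × 7.05899e-13 = 2.1177e-13
  P(Z=IV)·p_IV = 0.08 × 2.39398e-15 = 1.91519e-16
Marginal: 9.13538e-06 + 5.52569e-05 + 2.1177e-13 + 1.91519e-16 = 6.43923e-05
P(Process II | x₁, x₂) ≈ 0.858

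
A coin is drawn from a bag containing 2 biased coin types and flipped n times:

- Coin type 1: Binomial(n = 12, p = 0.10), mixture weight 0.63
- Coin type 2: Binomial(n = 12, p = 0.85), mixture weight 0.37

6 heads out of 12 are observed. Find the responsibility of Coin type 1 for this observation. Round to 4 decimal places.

P(component k | x) = π_k·f_k(x) / marginal(x), where marginal(x) = Σ_j π_j·f_j(x).
Component likelihoods at x = 6 heads out of 12:
  f_1 = 0.000491051
  f_2 = 0.00396948
Prior × likelihood for each component:
  π_1·f_1 = 0.63 × 0.000491051 = 0.000309362
  π_2·f_2 = 0.37 × 0.00396948 = 0.00146871
Evidence: 0.000309362 + 0.00146871 = 0.00177807
So the posterior for Coin type 1 is 0.000309362 / 0.00177807 ≈ 0.1740.

0.1740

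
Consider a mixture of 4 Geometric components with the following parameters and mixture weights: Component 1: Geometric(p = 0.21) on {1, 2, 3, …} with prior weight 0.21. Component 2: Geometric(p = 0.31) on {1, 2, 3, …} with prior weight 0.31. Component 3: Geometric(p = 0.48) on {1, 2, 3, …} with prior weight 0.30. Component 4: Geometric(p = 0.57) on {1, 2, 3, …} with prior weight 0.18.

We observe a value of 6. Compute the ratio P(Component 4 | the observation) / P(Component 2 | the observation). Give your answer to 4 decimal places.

0.1004

Since P(k|x) ∝ π_k f_k(x), the posterior odds are π_i f_i(x) / (π_j f_j(x)).
Component likelihoods at x = 6:
  p_1 = 0.0646182
  p_2 = 0.048485
  p_3 = 0.0182498
  p_4 = 0.00837948
Odds = (0.18/0.31) × (0.00837948/0.048485) = 0.580645 × 0.172826 ≈ 0.1004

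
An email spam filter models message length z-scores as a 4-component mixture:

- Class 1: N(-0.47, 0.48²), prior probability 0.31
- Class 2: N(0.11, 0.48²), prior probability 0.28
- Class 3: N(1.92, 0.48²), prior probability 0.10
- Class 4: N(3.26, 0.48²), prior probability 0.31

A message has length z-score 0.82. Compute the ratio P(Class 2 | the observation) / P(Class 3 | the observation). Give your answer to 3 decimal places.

The posterior odds equal the prior odds times the likelihood ratio: (π_i/π_j)·(f_i(x)/f_j(x)).
Component likelihoods at x = 0.82:
  p_1 = (1/(0.48·√(2π)))·exp(−(0.82−-0.47)²/(2·0.48²)) = 0.831130·exp(-3.61133) = 0.0224538
  p_2 = (1/(0.48·√(2π)))·exp(−(0.82−0.11)²/(2·0.48²)) = 0.831130·exp(-1.09397) = 0.278333
  p_3 = (1/(0.48·√(2π)))·exp(−(0.82−1.92)²/(2·0.48²)) = 0.831130·exp(-2.62587) = 0.0601546
  p_4 = (1/(0.48·√(2π)))·exp(−(0.82−3.26)²/(2·0.48²)) = 0.831130·exp(-12.92014) = 2.03481e-06
Odds = (0.28/0.10) × (0.278333/0.0601546) = 2.8 × 4.62696 ≈ 12.956

12.956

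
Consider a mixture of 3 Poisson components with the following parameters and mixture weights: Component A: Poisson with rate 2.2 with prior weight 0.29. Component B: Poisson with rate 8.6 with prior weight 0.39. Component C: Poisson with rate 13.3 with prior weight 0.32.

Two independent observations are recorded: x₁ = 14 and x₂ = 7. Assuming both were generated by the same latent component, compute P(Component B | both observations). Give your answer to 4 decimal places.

0.6087

Apply Bayes' rule: the posterior for each component is proportional to its prior times its likelihood at x.
Since both observations come from the same component, the likelihood for component k is f_k(x₁)·f_k(x₂).
  L_A = [e^(−2.2)·2.2^14/14! = 7.9079e-08] × [0.00548378] = 4.33652e-10
  L_B = [e^(−8.6)·8.6^14/14! = 0.0255645] × [0.127094] = 0.0032491
  L_C = [e^(−13.3)·13.3^14/14! = 0.104087] × [0.0244576] = 0.00254573
Unnormalised posteriors:
  π_A·L_A = 0.29 × 4.33652e-10 = 1.25759e-10
  π_B·L_B = 0.39 × 0.0032491 = 0.00126715
  π_C·L_C = 0.32 × 0.00254573 = 0.000814634
Marginal: 1.25759e-10 + 0.00126715 + 0.000814634 = 0.00208178
So the posterior for Component B is 0.00126715 / 0.00208178 ≈ 0.6087.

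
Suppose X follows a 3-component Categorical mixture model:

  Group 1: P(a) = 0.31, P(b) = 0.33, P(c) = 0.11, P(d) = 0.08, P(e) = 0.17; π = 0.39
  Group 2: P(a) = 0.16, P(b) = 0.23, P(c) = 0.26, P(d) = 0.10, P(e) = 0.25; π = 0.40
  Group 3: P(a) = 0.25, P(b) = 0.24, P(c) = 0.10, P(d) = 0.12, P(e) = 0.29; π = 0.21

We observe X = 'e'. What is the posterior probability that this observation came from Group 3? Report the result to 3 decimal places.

0.268

The responsibility of component k is π_k f_k(x) divided by Σ_j π_j f_j(x).
Categorical probabilities:
  f_1 = 0.17
  f_2 = 0.25
  f_3 = 0.29
Multiply by the mixture weights:
  π_1·f_1 = 0.39 × 0.17 = 0.0663
  π_2·f_2 = 0.40 × 0.25 = 0.1
  π_3·f_3 = 0.21 × 0.29 = 0.0609
Denominator: 0.0663 + 0.1 + 0.0609 = 0.2272
Responsibility of Group 3: 0.0609 / 0.2272 ≈ 0.268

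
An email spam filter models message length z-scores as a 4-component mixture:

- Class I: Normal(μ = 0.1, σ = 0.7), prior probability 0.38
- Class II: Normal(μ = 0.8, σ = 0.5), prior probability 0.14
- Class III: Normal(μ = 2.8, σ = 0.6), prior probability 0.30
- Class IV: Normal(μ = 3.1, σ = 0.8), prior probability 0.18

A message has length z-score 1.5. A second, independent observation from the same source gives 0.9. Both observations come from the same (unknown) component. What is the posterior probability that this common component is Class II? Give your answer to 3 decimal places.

0.786

P(component k | x) = w_k·f_k(x) / marginal(x), where marginal(x) = Σ_j w_j·f_j(x).
Since both observations come from the same component, the likelihood for component k is f_k(x₁)·f_k(x₂).
  L_I = [(1/(0.7·√(2π)))·exp(−(1.5−0.1)²/(2·0.7²)) = 0.569918·exp(-2.00000) = 0.07713] × [0.296614] = 0.0228778
  L_II = [(1/(0.5·√(2π)))·exp(−(1.5−0.8)²/(2·0.5²)) = 0.797885·exp(-0.98000) = 0.299455] × [0.782085] = 0.234199
  L_III = [(1/(0.6·√(2π)))·exp(−(1.5−2.8)²/(2·0.6²)) = 0.664904·exp(-2.34722) = 0.0635877] × [0.00441829] = 0.000280949
  L_IV = [(1/(0.8·√(2π)))·exp(−(1.5−3.1)²/(2·0.8²)) = 0.498678·exp(-2.00000) = 0.0674887] × [0.011367] = 0.000767141
Weight by the priors:
  w_I·L_I = 0.38 × 0.0228778 = 0.00869356
  w_II·L_II = 0.14 × 0.234199 = 0.0327879
  w_III·L_III = 0.30 × 0.000280949 = 8.42847e-05
  w_IV·L_IV = 0.18 × 0.000767141 = 0.000138085
Evidence: 0.00869356 + 0.0327879 + 8.42847e-05 + 0.000138085 = 0.0417038
P(Class II | x) ≈ 0.786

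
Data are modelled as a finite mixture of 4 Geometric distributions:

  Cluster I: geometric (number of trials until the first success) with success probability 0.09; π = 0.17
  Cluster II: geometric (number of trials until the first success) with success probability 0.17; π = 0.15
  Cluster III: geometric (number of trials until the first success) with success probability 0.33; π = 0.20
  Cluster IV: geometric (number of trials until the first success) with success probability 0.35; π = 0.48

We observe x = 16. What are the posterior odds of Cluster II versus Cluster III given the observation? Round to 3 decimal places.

The posterior odds equal the prior odds times the likelihood ratio: (P(Z=i)/P(Z=j))·(f_i(x)/f_j(x)).
Evaluate each component's likelihood at the observed value:
  p_I = 0.09·(1−0.09)^15 = 0.09·0.243008 = 0.0218707
  p_II = 0.17·(1−0.17)^15 = 0.17·0.0611183 = 0.0103901
  p_III = 0.33·(1−0.33)^15 = 0.33·0.00246106 = 0.000812149
  p_IV = 0.35·(1−0.35)^15 = 0.35·0.00156207 = 0.000546724
Posterior odds = (P(Z=II)·p_II) / (P(Z=III)·p_III) = (0.15·0.0103901) / (0.20·0.000812149) = 0.00155852 / 0.00016243 ≈ 9.595

9.595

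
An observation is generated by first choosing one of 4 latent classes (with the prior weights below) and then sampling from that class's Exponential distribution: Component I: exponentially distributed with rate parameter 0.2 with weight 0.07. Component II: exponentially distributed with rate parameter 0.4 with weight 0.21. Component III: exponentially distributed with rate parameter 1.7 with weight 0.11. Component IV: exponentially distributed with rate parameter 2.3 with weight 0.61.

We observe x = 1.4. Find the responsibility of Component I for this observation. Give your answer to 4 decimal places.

0.0802

By Bayes' theorem, P(k | x) = P(Z=k) f_k(x) / Σ_j P(Z=j) f_j(x).
Component likelihoods at x = 1.4:
  p_I = 0.151157
  p_II = 0.228484
  p_III = 0.157336
  p_IV = 0.0918966
Multiply by the mixture weights:
  P(Z=I)·p_I = 0.07 × 0.151157 = 0.010581
  P(Z=II)·p_II = 0.21 × 0.228484 = 0.0479816
  P(Z=III)·p_III = 0.11 × 0.157336 = 0.017307
  P(Z=IV)·p_IV = 0.61 × 0.0918966 = 0.0560569
Marginal: 0.010581 + 0.0479816 + 0.017307 + 0.0560569 = 0.131926
P(Component I | 1.4) ≈ 0.0802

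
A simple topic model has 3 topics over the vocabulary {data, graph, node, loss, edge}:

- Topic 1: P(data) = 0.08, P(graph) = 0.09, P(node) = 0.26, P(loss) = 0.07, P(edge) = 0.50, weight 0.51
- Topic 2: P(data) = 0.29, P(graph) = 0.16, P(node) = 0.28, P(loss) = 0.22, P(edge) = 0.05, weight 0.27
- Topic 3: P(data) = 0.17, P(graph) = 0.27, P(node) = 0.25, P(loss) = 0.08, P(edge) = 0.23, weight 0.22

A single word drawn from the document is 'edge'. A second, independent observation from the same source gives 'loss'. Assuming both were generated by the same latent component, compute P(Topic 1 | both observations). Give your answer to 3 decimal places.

P(component k | x) = π_k·f_k(x) / marginal(x), where marginal(x) = Σ_j π_j·f_j(x).
Since both observations come from the same component, the likelihood for component k is f_k(x₁)·f_k(x₂).
  f_1 = [P(edge | comp) = 0.50] × [0.07] = 0.035
  f_2 = [P(edge | comp) = 0.05] × [0.22] = 0.011
  f_3 = [P(edge | comp) = 0.23] × [0.08] = 0.0184
Unnormalised posteriors:
  π_1·f_1 = 0.51 × 0.035 = 0.01785
  π_2·f_2 = 0.27 × 0.011 = 0.00297
  π_3·f_3 = 0.22 × 0.0184 = 0.004048
Evidence: 0.01785 + 0.00297 + 0.004048 = 0.024868
P(Topic 1 | data) = 0.01785 / 0.024868 ≈ 0.718

0.718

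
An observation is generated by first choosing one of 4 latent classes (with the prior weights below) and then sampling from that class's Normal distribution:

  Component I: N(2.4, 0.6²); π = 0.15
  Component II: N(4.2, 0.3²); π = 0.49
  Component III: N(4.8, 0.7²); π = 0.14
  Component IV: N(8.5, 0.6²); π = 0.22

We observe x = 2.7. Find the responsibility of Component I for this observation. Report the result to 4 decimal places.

P(component k | x) = π_k·f_k(x) / marginal(x), where marginal(x) = Σ_j π_j·f_j(x).
Component likelihoods at x = 2.7:
  f_I = (1/(0.6·√(2π)))·exp(−(2.7−2.4)²/(2·0.6²)) = 0.664904·exp(-0.12500) = 0.586776
  f_II = (1/(0.3·√(2π)))·exp(−(2.7−4.2)²/(2·0.3²)) = 1.329808·exp(-12.50000) = 4.95573e-06
  f_III = (1/(0.7·√(2π)))·exp(−(2.7−4.8)²/(2·0.7²)) = 0.569918·exp(-4.50000) = 0.00633121
  f_IV = (1/(0.6·√(2π)))·exp(−(2.7−8.5)²/(2·0.6²)) = 0.664904·exp(-46.72222) = 3.4006e-21
Prior × likelihood for each component:
  π_I·f_I = 0.15 × 0.586776 = 0.0880163
  π_II·f_II = 0.49 × 4.95573e-06 = 2.42831e-06
  π_III·f_III = 0.14 × 0.00633121 = 0.00088637
  π_IV·f_IV = 0.22 × 3.4006e-21 = 7.48132e-22
Marginal: 0.0880163 + 2.42831e-06 + 0.00088637 + 7.48132e-22 = 0.0889051
So the posterior for Component I is 0.0880163 / 0.0889051 ≈ 0.9900.

0.9900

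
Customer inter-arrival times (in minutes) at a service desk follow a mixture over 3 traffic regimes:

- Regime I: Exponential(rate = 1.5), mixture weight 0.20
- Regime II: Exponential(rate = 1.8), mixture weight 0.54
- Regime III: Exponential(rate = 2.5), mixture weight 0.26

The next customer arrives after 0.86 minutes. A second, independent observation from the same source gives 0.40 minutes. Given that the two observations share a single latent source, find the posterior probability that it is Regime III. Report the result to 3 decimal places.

0.218

Apply Bayes' rule: the posterior for each component is proportional to its prior times its likelihood at x.
Since both observations come from the same component, the likelihood for component k is f_k(x₁)·f_k(x₂).
  p_I = [1.5·e^(−1.5·0.86) = 1.5·e^(−1.2900) = 0.412906] × [0.823217] = 0.339912
  p_II = [1.8·e^(−1.8·0.86) = 1.8·e^(−1.5480) = 0.382811] × [0.876154] = 0.335402
  p_III = [2.5·e^(−2.5·0.86) = 2.5·e^(−2.1500) = 0.29121] × [0.919699] = 0.267826
Prior × likelihood for each component:
  π_I·p_I = 0.20 × 0.339912 = 0.0679823
  π_II·p_II = 0.54 × 0.335402 = 0.181117
  π_III·p_III = 0.26 × 0.267826 = 0.0696347
Normaliser: 0.0679823 + 0.181117 + 0.0696347 = 0.318734
Responsibility of Regime III: 0.0696347 / 0.318734 ≈ 0.218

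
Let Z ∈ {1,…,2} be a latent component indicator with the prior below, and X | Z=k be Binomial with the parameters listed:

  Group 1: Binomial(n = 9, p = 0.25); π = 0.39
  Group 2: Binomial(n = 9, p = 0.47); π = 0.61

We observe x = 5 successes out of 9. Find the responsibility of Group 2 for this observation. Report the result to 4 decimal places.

Posterior ∝ prior × likelihood, so P(k | x) ∝ π_k f_k(x); normalise over all components.
Component likelihoods at x = 5 successes out of 9:
  f_1 = C(9,5)·0.25^5·0.75^4 = 126·0.000976562·0.316406 = 0.0389328
  f_2 = C(9,5)·0.47^5·0.53^4 = 126·0.0229345·0.0789048 = 0.228015
Prior × likelihood for each component:
  π_1·f_1 = 0.39 × 0.0389328 = 0.0151838
  π_2·f_2 = 0.61 × 0.228015 = 0.139089
Evidence: 0.0151838 + 0.139089 = 0.154273
Responsibility of Group 2: 0.139089 / 0.154273 ≈ 0.9016

0.9016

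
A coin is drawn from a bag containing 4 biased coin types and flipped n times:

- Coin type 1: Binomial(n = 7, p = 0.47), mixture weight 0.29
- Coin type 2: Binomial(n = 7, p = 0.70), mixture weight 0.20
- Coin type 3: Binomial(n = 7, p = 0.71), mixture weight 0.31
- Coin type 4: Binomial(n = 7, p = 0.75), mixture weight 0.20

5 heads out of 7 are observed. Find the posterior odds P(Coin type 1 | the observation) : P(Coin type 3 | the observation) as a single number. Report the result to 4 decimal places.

Posterior odds = (P(Z=i) f_i(x)) / (P(Z=j) f_j(x)); the normalising sum cancels.
Component likelihoods at x = 5 heads out of 7:
  f_1 = 0.135288
  f_2 = 0.317652
  f_3 = 0.318645
  f_4 = 0.311462
0.0392336 / 0.0987799 ≈ 0.3972

0.3972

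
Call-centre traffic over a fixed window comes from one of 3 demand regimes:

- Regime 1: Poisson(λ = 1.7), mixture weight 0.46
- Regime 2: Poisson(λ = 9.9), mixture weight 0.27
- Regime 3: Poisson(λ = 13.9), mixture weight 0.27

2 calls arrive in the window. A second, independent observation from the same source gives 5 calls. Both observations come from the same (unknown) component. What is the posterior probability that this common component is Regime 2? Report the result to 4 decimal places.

0.0100

Posterior ∝ prior × likelihood, so P(k | x) ∝ w_k f_k(x); normalise over all components.
Since both observations come from the same component, the likelihood for component k is f_k(x₁)·f_k(x₂).
  p_1 = [0.263978] × [0.0216154] = 0.00570598
  p_2 = [0.00245881] × [0.039763] = 9.77697e-05
  p_3 = [8.87782e-05] × [0.00397374] = 3.52781e-07
Prior × likelihood for each component:
  w_1·p_1 = 0.46 × 0.00570598 = 0.00262475
  w_2·p_2 = 0.27 × 9.77697e-05 = 2.63978e-05
  w_3·p_3 = 0.27 × 3.52781e-07 = 9.5251e-08
Sum: 0.00262475 + 2.63978e-05 + 9.5251e-08 = 0.00265124
So the posterior for Regime 2 is 2.63978e-05 / 0.00265124 ≈ 0.0100.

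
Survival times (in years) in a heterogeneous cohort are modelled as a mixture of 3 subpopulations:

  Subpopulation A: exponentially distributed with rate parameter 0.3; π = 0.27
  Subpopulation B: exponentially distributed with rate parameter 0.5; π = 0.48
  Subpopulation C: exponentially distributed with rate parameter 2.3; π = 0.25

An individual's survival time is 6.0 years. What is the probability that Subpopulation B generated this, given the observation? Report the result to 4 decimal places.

0.4716

By Bayes' theorem, P(k | x) = π_k f_k(x) / Σ_j π_j f_j(x).
Exponential densities:
  p_A = 0.3·e^(−0.3·6.0) = 0.3·e^(−1.8000) = 0.0495897
  p_B = 0.5·e^(−0.5·6.0) = 0.5·e^(−3.0000) = 0.0248935
  p_C = 2.3·e^(−2.3·6.0) = 2.3·e^(−13.8000) = 2.33595e-06
Multiply by the mixture weights:
  π_A·p_A = 0.27 × 0.0495897 = 0.0133892
  π_B·p_B = 0.48 × 0.0248935 = 0.0119489
  π_C·p_C = 0.25 × 2.33595e-06 = 5.83988e-07
Marginal: 0.0133892 + 0.0119489 + 5.83988e-07 = 0.0253387
Responsibility of Subpopulation B: 0.0119489 / 0.0253387 ≈ 0.4716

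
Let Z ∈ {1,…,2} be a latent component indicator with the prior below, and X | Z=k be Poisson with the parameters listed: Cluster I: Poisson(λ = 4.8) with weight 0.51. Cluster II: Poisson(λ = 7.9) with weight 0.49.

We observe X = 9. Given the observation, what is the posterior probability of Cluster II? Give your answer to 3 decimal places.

0.793

P(component k | x) = P(Z=k)·f_k(x) / marginal(x), where marginal(x) = Σ_j P(Z=j)·f_j(x).
Poisson probabilities:
  f_I = e^(−4.8)·4.8^9/9! = 0.0306757
  f_II = e^(−7.9)·7.9^9/9! = 0.122449
Unnormalised posteriors:
  P(Z=I)·f_I = 0.51 × 0.0306757 = 0.0156446
  P(Z=II)·f_II = 0.49 × 0.122449 = 0.0599999
Normaliser: 0.0156446 + 0.0599999 = 0.0756445
So the posterior for Cluster II is 0.0599999 / 0.0756445 ≈ 0.793.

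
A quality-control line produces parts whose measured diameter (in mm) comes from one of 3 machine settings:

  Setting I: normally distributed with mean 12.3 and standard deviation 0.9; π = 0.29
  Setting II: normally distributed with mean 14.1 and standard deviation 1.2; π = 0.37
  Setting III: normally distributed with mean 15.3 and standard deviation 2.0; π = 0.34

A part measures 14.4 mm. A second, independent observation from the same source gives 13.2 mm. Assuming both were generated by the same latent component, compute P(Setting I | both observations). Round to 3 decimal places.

Posterior ∝ prior × likelihood, so P(k | x) ∝ w_k f_k(x); normalise over all components.
Since both observations come from the same component, the likelihood for component k is f_k(x₁)·f_k(x₂).
  f_I = [(1/(0.9·√(2π)))·exp(−(14.4−12.3)²/(2·0.9²)) = 0.443269·exp(-2.72222) = 0.0291354] × [0.268856] = 0.00783325
  f_II = [(1/(1.2·√(2π)))·exp(−(14.4−14.1)²/(2·1.2²)) = 0.332452·exp(-0.03125) = 0.322223] × [0.250948] = 0.0808613
  f_III = [(1/(2.0·√(2π)))·exp(−(14.4−15.3)²/(2·2.0²)) = 0.199471·exp(-0.10125) = 0.180263] × [0.114941] = 0.0207197
Unnormalised posteriors:
  w_I·f_I = 0.29 × 0.00783325 = 0.00227164
  w_II·f_II = 0.37 × 0.0808613 = 0.0299187
  w_III·f_III = 0.34 × 0.0207197 = 0.00704469
Normaliser: 0.00227164 + 0.0299187 + 0.00704469 = 0.039235
Responsibility of Setting I: 0.00227164 / 0.039235 ≈ 0.058

0.058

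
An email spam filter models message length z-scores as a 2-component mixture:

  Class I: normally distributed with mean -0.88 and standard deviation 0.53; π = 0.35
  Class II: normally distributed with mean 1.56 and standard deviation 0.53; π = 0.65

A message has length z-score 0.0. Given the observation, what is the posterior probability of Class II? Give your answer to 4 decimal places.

P(component k | x) = π_k·f_k(x) / marginal(x), where marginal(x) = Σ_j π_j·f_j(x).
Normal densities:
  f_I = (1/(0.53·√(2π)))·exp(−(0.0−-0.88)²/(2·0.53²)) = 0.752721·exp(-1.37843) = 0.189667
  f_II = (1/(0.53·√(2π)))·exp(−(0.0−1.56)²/(2·0.53²)) = 0.752721·exp(-4.33179) = 0.00989376
Weight by the priors:
  π_I·f_I = 0.35 × 0.189667 = 0.0663834
  π_II·f_II = 0.65 × 0.00989376 = 0.00643094
Evidence: 0.0663834 + 0.00643094 = 0.0728143
So the posterior for Class II is 0.00643094 / 0.0728143 ≈ 0.0883.

0.0883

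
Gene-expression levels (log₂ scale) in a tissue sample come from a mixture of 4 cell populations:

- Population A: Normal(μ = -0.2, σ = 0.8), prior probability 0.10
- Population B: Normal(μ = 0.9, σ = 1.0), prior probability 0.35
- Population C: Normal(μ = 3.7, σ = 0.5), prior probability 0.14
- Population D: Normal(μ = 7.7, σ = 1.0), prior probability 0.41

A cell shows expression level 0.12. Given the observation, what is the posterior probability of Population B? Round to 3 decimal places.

0.691

Apply Bayes' rule: the posterior for each component is proportional to its prior times its likelihood at x.
Evaluate each component's likelihood at the observed value:
  f_A = (1/(0.8·√(2π)))·exp(−(0.12−-0.2)²/(2·0.8²)) = 0.498678·exp(-0.08000) = 0.460338
  f_B = (1/(1.0·√(2π)))·exp(−(0.12−0.9)²/(2·1.0²)) = 0.398942·exp(-0.30420) = 0.294305
  f_C = (1/(0.5·√(2π)))·exp(−(0.12−3.7)²/(2·0.5²)) = 0.797885·exp(-25.63280) = 5.88514e-12
  f_D = (1/(1.0·√(2π)))·exp(−(0.12−7.7)²/(2·1.0²)) = 0.398942·exp(-28.72820) = 1.33172e-13
Multiply by the mixture weights:
  P(Z=A)·f_A = 0.10 × 0.460338 = 0.0460338
  P(Z=B)·f_B = 0.35 × 0.294305 = 0.103007
  P(Z=C)·f_C = 0.14 × 5.88514e-12 = 8.23919e-13
  P(Z=D)·f_D = 0.41 × 1.33172e-13 = 5.46003e-14
Marginal: 0.0460338 + 0.103007 + 8.23919e-13 + 5.46003e-14 = 0.149041
Responsibility of Population B: 0.103007 / 0.149041 ≈ 0.691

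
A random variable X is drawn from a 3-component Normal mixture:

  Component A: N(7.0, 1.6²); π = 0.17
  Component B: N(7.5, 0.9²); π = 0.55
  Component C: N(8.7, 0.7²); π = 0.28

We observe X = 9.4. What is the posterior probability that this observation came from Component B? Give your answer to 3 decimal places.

0.192

P(component k | x) = w_k·f_k(x) / marginal(x), where marginal(x) = Σ_j w_j·f_j(x).
Evaluate each component's likelihood at the observed value:
  L_A = 0.0809485
  L_B = 0.0477406
  L_C = 0.345672
Unnormalised posteriors:
  w_A·L_A = 0.17 × 0.0809485 = 0.0137612
  w_B·L_B = 0.55 × 0.0477406 = 0.0262573
  w_C·L_C = 0.28 × 0.345672 = 0.0967883
Evidence: 0.0137612 + 0.0262573 + 0.0967883 = 0.136807
P(Component B | the observation) ≈ 0.192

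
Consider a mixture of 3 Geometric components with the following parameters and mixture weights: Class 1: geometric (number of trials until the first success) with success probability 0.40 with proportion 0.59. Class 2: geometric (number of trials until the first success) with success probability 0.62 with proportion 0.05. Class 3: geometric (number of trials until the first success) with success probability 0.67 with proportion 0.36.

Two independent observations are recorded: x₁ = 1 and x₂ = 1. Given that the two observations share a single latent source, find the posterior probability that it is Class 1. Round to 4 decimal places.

0.3430

P(component k | x) = π_k·f_k(x) / marginal(x), where marginal(x) = Σ_j π_j·f_j(x).
Since both observations come from the same component, the likelihood for component k is f_k(x₁)·f_k(x₂).
  p_1 = [0.40·(1−0.40)^0 = 0.40·1 = 0.4] × [0.4] = 0.16
  p_2 = [0.62·(1−0.62)^0 = 0.62·1 = 0.62] × [0.62] = 0.3844
  p_3 = [0.67·(1−0.67)^0 = 0.67·1 = 0.67] × [0.67] = 0.4489
Multiply by the mixture weights:
  π_1·p_1 = 0.59 × 0.16 = 0.0944
  π_2·p_2 = 0.05 × 0.3844 = 0.01922
  π_3·p_3 = 0.36 × 0.4489 = 0.161604
Sum: 0.0944 + 0.01922 + 0.161604 = 0.275224
So the posterior for Class 1 is 0.0944 / 0.275224 ≈ 0.3430.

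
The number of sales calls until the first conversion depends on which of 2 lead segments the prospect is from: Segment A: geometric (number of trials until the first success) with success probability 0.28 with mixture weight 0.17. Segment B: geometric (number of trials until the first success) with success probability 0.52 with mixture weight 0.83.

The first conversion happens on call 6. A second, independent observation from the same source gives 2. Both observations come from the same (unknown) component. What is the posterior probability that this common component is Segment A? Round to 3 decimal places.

0.403

Posterior ∝ prior × likelihood, so P(k | x) ∝ π_k f_k(x); normalise over all components.
Since both observations come from the same component, the likelihood for component k is f_k(x₁)·f_k(x₂).
  f_A = [0.0541777] × [0.2016] = 0.0109222
  f_B = [0.0132498] × [0.2496] = 0.00330715
Multiply by the mixture weights:
  π_A·f_A = 0.17 × 0.0109222 = 0.00185678
  π_B·f_B = 0.83 × 0.00330715 = 0.00274494
Marginal: 0.00185678 + 0.00274494 = 0.00460171
Responsibility of Segment A: 0.00185678 / 0.00460171 ≈ 0.403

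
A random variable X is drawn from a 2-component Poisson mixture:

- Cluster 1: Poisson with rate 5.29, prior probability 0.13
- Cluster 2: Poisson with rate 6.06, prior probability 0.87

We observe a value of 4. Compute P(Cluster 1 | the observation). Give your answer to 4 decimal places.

The responsibility of component k is π_k f_k(x) divided by Σ_j π_j f_j(x).
Evaluate each component's likelihood at the observed value:
  f_1 = 0.164511
  f_2 = 0.131176
Multiply by the mixture weights:
  π_1·f_1 = 0.13 × 0.164511 = 0.0213864
  π_2·f_2 = 0.87 × 0.131176 = 0.114123
Marginal: 0.0213864 + 0.114123 = 0.13551
Responsibility of Cluster 1: 0.0213864 / 0.13551 ≈ 0.1578

0.1578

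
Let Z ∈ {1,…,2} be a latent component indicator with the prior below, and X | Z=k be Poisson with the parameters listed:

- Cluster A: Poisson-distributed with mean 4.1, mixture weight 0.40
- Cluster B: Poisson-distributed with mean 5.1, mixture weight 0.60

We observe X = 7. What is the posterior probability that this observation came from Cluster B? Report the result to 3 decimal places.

0.718

Apply Bayes' rule: the posterior for each component is proportional to its prior times its likelihood at x.
Poisson probabilities:
  p_A = e^(−4.1)·4.1^7/7! = 0.0640397
  p_B = e^(−5.1)·5.1^7/7! = 0.108557
Multiply by the mixture weights:
  π_A·p_A = 0.40 × 0.0640397 = 0.0256159
  π_B·p_B = 0.60 × 0.108557 = 0.0651344
Denominator: 0.0256159 + 0.0651344 = 0.0907502
Responsibility of Cluster B: 0.0651344 / 0.0907502 ≈ 0.718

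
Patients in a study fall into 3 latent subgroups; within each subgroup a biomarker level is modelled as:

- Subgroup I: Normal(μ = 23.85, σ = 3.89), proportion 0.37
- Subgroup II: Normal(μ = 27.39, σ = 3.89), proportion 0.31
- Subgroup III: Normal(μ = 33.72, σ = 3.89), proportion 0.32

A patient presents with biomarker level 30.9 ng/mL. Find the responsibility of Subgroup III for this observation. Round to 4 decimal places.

0.4696

Posterior ∝ prior × likelihood, so P(k | x) ∝ P(Z=k) f_k(x); normalise over all components.
Component likelihoods at x = 30.9 ng/mL:
  L_I = 0.0198483
  L_II = 0.0682599
  L_III = 0.0788574
Multiply by the mixture weights:
  P(Z=I)·L_I = 0.37 × 0.0198483 = 0.00734389
  P(Z=II)·L_II = 0.31 × 0.0682599 = 0.0211606
  P(Z=III)·L_III = 0.32 × 0.0788574 = 0.0252344
Marginal: 0.00734389 + 0.0211606 + 0.0252344 = 0.0537388
Responsibility of Subgroup III: 0.0252344 / 0.0537388 ≈ 0.4696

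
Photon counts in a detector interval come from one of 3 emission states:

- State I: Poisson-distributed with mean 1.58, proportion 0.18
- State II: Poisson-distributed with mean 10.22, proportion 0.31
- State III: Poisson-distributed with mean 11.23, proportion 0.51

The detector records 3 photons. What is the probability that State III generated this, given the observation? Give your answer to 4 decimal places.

P(component k | x) = P(Z=k)·f_k(x) / marginal(x), where marginal(x) = Σ_j P(Z=j)·f_j(x).
Evaluate each component's likelihood at the observed value:
  L_I = 0.135405
  L_II = 0.00648204
  L_III = 0.00313228
Multiply by the mixture weights:
  P(Z=I)·L_I = 0.18 × 0.135405 = 0.0243729
  P(Z=II)·L_II = 0.31 × 0.00648204 = 0.00200943
  P(Z=III)·L_III = 0.51 × 0.00313228 = 0.00159746
Evidence: 0.0243729 + 0.00200943 + 0.00159746 = 0.0279798
Responsibility of State III: 0.00159746 / 0.0279798 ≈ 0.0571

0.0571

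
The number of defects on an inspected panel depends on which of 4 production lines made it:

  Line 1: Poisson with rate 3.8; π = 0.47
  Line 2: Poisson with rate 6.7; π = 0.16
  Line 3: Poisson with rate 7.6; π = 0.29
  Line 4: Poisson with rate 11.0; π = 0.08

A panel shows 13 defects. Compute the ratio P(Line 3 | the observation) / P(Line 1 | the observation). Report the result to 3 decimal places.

113.076

Posterior odds = (P(Z=i) f_i(x)) / (P(Z=j) f_j(x)); the normalising sum cancels.
Evaluate each component's likelihood at the observed value:
  L_1 = 0.000123762
  L_2 = 0.0108372
  L_3 = 0.0226808
  L_4 = 0.0925945
Posterior odds = (P(Z=3)·L_3) / (P(Z=1)·L_1) = (0.29·0.0226808) / (0.47·0.000123762) = 0.00657743 / 5.81682e-05 ≈ 113.076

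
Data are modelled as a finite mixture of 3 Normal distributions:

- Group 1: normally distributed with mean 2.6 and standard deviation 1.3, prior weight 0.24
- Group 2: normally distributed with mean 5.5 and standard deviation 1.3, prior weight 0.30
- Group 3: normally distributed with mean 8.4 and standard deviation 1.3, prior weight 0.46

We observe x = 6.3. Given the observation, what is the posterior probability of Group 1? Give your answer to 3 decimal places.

0.011

The responsibility of component k is P(Z=k) f_k(x) divided by Σ_j P(Z=j) f_j(x).
Evaluate each component's likelihood at the observed value:
  p_1 = (1/(1.3·√(2π)))·exp(−(6.3−2.6)²/(2·1.3²)) = 0.306879·exp(-4.05030) = 0.00534497
  p_2 = (1/(1.3·√(2π)))·exp(−(6.3−5.5)²/(2·1.3²)) = 0.306879·exp(-0.18935) = 0.253941
  p_3 = (1/(1.3·√(2π)))·exp(−(6.3−8.4)²/(2·1.3²)) = 0.306879·exp(-1.30473) = 0.0832392
Prior × likelihood for each component:
  P(Z=1)·p_1 = 0.24 × 0.00534497 = 0.00128279
  P(Z=2)·p_2 = 0.30 × 0.253941 = 0.0761824
  P(Z=3)·p_3 = 0.46 × 0.0832392 = 0.03829
Normaliser: 0.00128279 + 0.0761824 + 0.03829 = 0.115755
P(Group 1 | the observation) = 0.00128279 / 0.115755 ≈ 0.011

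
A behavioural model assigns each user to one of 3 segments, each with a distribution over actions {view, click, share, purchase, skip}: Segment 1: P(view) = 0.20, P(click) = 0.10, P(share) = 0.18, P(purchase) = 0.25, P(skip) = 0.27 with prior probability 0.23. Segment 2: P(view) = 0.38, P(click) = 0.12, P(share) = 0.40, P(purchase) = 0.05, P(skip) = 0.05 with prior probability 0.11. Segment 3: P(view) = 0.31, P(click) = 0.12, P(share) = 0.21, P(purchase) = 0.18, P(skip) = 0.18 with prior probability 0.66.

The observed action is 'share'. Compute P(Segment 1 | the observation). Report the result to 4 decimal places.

0.1848

Apply Bayes' rule: the posterior for each component is proportional to its prior times its likelihood at x.
Evaluate each component's likelihood at the observed value:
  L_1 = P(share | comp) = 0.18
  L_2 = P(share | comp) = 0.40
  L_3 = P(share | comp) = 0.21
Multiply by the mixture weights:
  w_1·L_1 = 0.23 × 0.18 = 0.0414
  w_2·L_2 = 0.11 × 0.4 = 0.044
  w_3·L_3 = 0.66 × 0.21 = 0.1386
Denominator: 0.0414 + 0.044 + 0.1386 = 0.224
Responsibility of Segment 1: 0.0414 / 0.224 ≈ 0.1848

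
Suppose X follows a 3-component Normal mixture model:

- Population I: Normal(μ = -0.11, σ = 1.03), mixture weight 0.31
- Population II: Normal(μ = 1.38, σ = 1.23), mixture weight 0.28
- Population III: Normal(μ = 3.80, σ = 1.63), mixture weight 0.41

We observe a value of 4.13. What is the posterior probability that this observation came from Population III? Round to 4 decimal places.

0.9293

Posterior ∝ prior × likelihood, so P(k | x) ∝ π_k f_k(x); normalise over all components.
Normal densities:
  p_I = (1/(1.03·√(2π)))·exp(−(4.13−-0.11)²/(2·1.03²)) = 0.387323·exp(-8.47281) = 8.09804e-05
  p_II = (1/(1.23·√(2π)))·exp(−(4.13−1.38)²/(2·1.23²)) = 0.324343·exp(-2.49934) = 0.0266413
  p_III = (1/(1.63·√(2π)))·exp(−(4.13−3.80)²/(2·1.63²)) = 0.244750·exp(-0.02049) = 0.239785
Weight by the priors:
  π_I·p_I = 0.31 × 8.09804e-05 = 2.51039e-05
  π_II·p_II = 0.28 × 0.0266413 = 0.00745957
  π_III·p_III = 0.41 × 0.239785 = 0.0983119
Sum: 2.51039e-05 + 0.00745957 + 0.0983119 = 0.105797
P(Population III | x) = 0.0983119 / 0.105797 ≈ 0.9293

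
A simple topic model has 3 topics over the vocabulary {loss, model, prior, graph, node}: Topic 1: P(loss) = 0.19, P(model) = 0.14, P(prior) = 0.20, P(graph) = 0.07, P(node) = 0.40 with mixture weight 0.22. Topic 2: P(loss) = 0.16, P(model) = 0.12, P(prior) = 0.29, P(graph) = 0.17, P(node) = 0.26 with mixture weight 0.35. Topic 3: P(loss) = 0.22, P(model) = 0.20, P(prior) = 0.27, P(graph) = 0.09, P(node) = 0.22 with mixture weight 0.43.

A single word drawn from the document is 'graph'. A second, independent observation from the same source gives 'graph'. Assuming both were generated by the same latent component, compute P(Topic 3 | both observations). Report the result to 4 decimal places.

0.2373

Posterior ∝ prior × likelihood, so P(k | x) ∝ π_k f_k(x); normalise over all components.
Since both observations come from the same component, the likelihood for component k is f_k(x₁)·f_k(x₂).
  f_1 = [P(graph | comp) = 0.07] × [0.07] = 0.0049
  f_2 = [P(graph | comp) = 0.17] × [0.17] = 0.0289
  f_3 = [P(graph | comp) = 0.09] × [0.09] = 0.0081
Multiply by the mixture weights:
  π_1·f_1 = 0.22 × 0.0049 = 0.001078
  π_2·f_2 = 0.35 × 0.0289 = 0.010115
  π_3·f_3 = 0.43 × 0.0081 = 0.003483
Sum: 0.001078 + 0.010115 + 0.003483 = 0.014676
Responsibility of Topic 3: 0.003483 / 0.014676 ≈ 0.2373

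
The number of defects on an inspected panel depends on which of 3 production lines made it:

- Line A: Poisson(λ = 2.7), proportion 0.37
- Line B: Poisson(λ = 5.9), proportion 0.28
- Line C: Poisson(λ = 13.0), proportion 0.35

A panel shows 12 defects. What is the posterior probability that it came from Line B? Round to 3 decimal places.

Apply Bayes' rule: the posterior for each component is proportional to its prior times its likelihood at x.
Evaluate each component's likelihood at the observed value:
  p_A = e^(−2.7)·2.7^12/12! = 2.10588e-05
  p_B = e^(−5.9)·5.9^12/12! = 0.0101754
  p_C = e^(−13.0)·13.0^12/12! = 0.10994
Unnormalised posteriors:
  P(Z=A)·p_A = 0.37 × 2.10588e-05 = 7.79175e-06
  P(Z=B)·p_B = 0.28 × 0.0101754 = 0.0028491
  P(Z=C)·p_C = 0.35 × 0.10994 = 0.0384789
Evidence: 7.79175e-06 + 0.0028491 + 0.0384789 = 0.0413358
P(Line B | x) ≈ 0.069

0.069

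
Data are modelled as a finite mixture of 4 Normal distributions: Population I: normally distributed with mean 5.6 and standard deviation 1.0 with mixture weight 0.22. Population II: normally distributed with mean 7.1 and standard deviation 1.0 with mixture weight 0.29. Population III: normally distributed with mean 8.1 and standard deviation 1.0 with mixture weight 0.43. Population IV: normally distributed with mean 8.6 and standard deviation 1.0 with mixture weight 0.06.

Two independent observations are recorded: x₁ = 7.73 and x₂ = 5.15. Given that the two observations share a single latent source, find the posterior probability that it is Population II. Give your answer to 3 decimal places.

0.579

Apply Bayes' rule: the posterior for each component is proportional to its prior times its likelihood at x.
Since both observations come from the same component, the likelihood for component k is f_k(x₁)·f_k(x₂).
  f_I = [(1/(1.0·√(2π)))·exp(−(7.73−5.6)²/(2·1.0²)) = 0.398942·exp(-2.26845) = 0.0412795] × [0.360527] = 0.0148824
  f_II = [(1/(1.0·√(2π)))·exp(−(7.73−7.1)²/(2·1.0²)) = 0.398942·exp(-0.19845) = 0.327133] × [0.0595947] = 0.0194954
  f_III = [(1/(1.0·√(2π)))·exp(−(7.73−8.1)²/(2·1.0²)) = 0.398942·exp(-0.06845) = 0.372548] × [0.00514264] = 0.00191588
  f_IV = [(1/(1.0·√(2π)))·exp(−(7.73−8.6)²/(2·1.0²)) = 0.398942·exp(-0.37845) = 0.273244] × [0.00103828] = 0.000283705
Weight by the priors:
  π_I·f_I = 0.22 × 0.0148824 = 0.00327412
  π_II·f_II = 0.29 × 0.0194954 = 0.00565366
  π_III·f_III = 0.43 × 0.00191588 = 0.000823829
  π_IV·f_IV = 0.06 × 0.000283705 = 1.70223e-05
Sum: 0.00327412 + 0.00565366 + 0.000823829 + 1.70223e-05 = 0.00976864
P(Population II | x₁,x₂) ≈ 0.579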